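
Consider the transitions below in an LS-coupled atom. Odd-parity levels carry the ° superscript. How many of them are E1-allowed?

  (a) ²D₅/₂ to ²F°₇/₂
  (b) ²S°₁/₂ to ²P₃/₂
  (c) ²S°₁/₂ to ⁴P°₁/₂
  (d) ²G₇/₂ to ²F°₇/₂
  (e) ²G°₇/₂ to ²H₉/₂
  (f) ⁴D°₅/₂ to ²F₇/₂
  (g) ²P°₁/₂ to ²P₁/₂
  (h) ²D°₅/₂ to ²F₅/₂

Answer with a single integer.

(a) allowed
(b) allowed
(c) forbidden (parity, ΔS fail)
(d) allowed
(e) allowed
(f) forbidden (ΔS fails)
(g) allowed
(h) allowed
Total allowed: 6 of 8.

6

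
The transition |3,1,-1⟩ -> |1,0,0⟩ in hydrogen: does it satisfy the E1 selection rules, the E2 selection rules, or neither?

E1

Δl = 0 − 1 = -1; l_i + l_f = 1.
Δm_l = +1.
E1 (Δl = ±1, |Δm_l| ≤ 1): satisfied.
E2 (Δl = 0,±2, l_i+l_f ≥ 2, |Δm_l| ≤ 2): not satisfied.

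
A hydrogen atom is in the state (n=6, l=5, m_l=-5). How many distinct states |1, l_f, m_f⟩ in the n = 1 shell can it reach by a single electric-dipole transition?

0

E1 requires l_f ∈ {4, 6}, but neither lies in [0, 0], so no final state is reachable.
Total: 0.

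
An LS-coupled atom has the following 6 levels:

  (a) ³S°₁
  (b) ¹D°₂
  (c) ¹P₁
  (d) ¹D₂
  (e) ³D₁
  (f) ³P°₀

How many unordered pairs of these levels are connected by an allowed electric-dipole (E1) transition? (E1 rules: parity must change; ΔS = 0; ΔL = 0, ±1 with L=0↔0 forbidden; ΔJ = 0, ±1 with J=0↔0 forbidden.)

(a)–(b): forbidden (parity, ΔS, ΔL).
(a)–(c): forbidden (ΔS).
(a)–(d): forbidden (ΔS, ΔL).
(a)–(e): forbidden (ΔL).
(a)–(f): forbidden (parity).
(b)–(c): allowed.
(b)–(d): allowed.
(b)–(e): forbidden (ΔS).
(b)–(f): forbidden (parity, ΔS, ΔJ).
(c)–(d): forbidden (parity).
(c)–(e): forbidden (parity, ΔS).
(c)–(f): forbidden (ΔS).
(d)–(e): forbidden (parity, ΔS).
(d)–(f): forbidden (ΔS, ΔJ).
(e)–(f): allowed.
Allowed pairs: 3 of 15.

3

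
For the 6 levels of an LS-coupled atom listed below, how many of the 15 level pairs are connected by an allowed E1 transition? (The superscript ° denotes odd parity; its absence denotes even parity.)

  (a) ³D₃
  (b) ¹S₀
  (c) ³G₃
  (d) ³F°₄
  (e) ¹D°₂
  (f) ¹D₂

(a)–(b): forbidden (parity, ΔS, ΔL, ΔJ).
(a)–(c): forbidden (parity, ΔL).
(a)–(d): allowed.
(a)–(e): forbidden (ΔS).
(a)–(f): forbidden (parity, ΔS).
(b)–(c): forbidden (parity, ΔS, ΔL, ΔJ).
(b)–(d): forbidden (ΔS, ΔL, ΔJ).
(b)–(e): forbidden (ΔL, ΔJ).
(b)–(f): forbidden (parity, ΔL, ΔJ).
(c)–(d): allowed.
(c)–(e): forbidden (ΔS, ΔL).
(c)–(f): forbidden (parity, ΔS, ΔL).
(d)–(e): forbidden (parity, ΔS, ΔJ).
(d)–(f): forbidden (ΔS, ΔJ).
(e)–(f): allowed.
Allowed pairs: 3 of 15.

3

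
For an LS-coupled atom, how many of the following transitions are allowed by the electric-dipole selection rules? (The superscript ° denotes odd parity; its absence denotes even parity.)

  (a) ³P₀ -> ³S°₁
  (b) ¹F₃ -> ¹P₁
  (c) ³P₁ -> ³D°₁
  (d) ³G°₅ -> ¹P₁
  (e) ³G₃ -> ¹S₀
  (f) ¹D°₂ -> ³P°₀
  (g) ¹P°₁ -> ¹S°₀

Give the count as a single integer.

(a) allowed
(b) forbidden (parity, ΔL, ΔJ fail)
(c) allowed
(d) forbidden (ΔS, ΔL, ΔJ fail)
(e) forbidden (parity, ΔS, ΔL, ΔJ fail)
(f) forbidden (parity, ΔS, ΔJ fail)
(g) forbidden (parity fails)
Total allowed: 2 of 7.

2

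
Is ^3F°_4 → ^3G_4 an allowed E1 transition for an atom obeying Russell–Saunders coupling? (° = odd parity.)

Reading off the term symbols: S 1→1, L 3→4, J 4→4, parity odd→even.
Parity must change: odd → even — ✓.
ΔS = 0: S: 1 → 1 — ✓.
ΔL = 0, ±1 (not L=0↔0): L: 3 → 4, ΔL = +1 — ✓.
ΔJ = 0, ±1 (not J=0↔0): J: 4 → 4, ΔJ = +0 — ✓.
All four E1 rules are satisfied.

allowed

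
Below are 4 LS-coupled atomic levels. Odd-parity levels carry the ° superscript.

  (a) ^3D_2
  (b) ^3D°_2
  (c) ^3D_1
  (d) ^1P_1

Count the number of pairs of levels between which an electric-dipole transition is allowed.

2

(a)–(b): allowed.
(a)–(c): forbidden (parity).
(a)–(d): forbidden (parity, ΔS).
(b)–(c): allowed.
(b)–(d): forbidden (ΔS).
(c)–(d): forbidden (parity, ΔS).
Allowed pairs: 2 of 6.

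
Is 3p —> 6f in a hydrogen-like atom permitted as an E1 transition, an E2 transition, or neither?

Δl = 3 − 1 = +2; l_i + l_f = 4.
E1 (Δl = ±1): not satisfied.
E2 (Δl = 0,±2, l_i+l_f ≥ 2): satisfied.

E2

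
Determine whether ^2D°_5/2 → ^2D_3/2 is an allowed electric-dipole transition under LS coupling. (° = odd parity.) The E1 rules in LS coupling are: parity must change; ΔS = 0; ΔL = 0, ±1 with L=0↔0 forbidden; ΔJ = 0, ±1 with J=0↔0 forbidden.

Initial level: S=1/2, L=2, J=5/2, parity odd. Final level: S=1/2, L=2, J=3/2, parity even.
Parity must change: odd → even — ok.
ΔS = 0: S: 1/2 → 1/2 — ok.
ΔL = 0, ±1 (not L=0↔0): L: 2 → 2, ΔL = +0 — ok.
ΔJ = 0, ±1 (not J=0↔0): J: 5/2 → 3/2, ΔJ = -1 — ok.
All four E1 rules are satisfied.

allowed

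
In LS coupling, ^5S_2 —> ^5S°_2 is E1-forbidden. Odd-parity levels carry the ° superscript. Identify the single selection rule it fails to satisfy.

Parity must change: even → odd — ✓.
ΔS = 0: S: 2 → 2 — ✓.
ΔL = 0, ±1 (not L=0↔0): L: 0 → 0, ΔL = +0 — ✗.
ΔJ = 0, ±1 (not J=0↔0): J: 2 → 2, ΔJ = +0 — ✓.

the L=0 ↔ L=0 exclusion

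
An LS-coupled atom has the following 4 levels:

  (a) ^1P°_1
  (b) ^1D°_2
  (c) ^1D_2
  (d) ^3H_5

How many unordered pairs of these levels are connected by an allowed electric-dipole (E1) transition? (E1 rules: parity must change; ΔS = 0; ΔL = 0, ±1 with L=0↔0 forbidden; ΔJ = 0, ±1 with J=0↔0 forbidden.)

2

(a)–(b): forbidden (parity).
(a)–(c): allowed.
(a)–(d): forbidden (ΔS, ΔL, ΔJ).
(b)–(c): allowed.
(b)–(d): forbidden (ΔS, ΔL, ΔJ).
(c)–(d): forbidden (parity, ΔS, ΔL, ΔJ).
Allowed pairs: 2 of 6.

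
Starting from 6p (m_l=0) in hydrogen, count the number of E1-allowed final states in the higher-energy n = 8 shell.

E1 requires Δl = ±1, so l_f ∈ {0, 2}; with 0 ≤ l_f ≤ n_f−1 = 7, the allowed l_f values are {0, 2}.
For l_f = 0: m_f ∈ {m_i−1, m_i, m_i+1} ∩ [−0, 0] = {0} → 1 state.
For l_f = 2: m_f ∈ {m_i−1, m_i, m_i+1} ∩ [−2, 2] = {-1, 0, 1} → 3 states.
Total: 4.

4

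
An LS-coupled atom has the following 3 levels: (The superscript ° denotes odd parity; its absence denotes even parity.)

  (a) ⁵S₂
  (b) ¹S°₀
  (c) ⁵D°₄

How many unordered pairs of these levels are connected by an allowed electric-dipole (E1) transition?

(a)–(b): forbidden (ΔS, ΔL, ΔJ).
(a)–(c): forbidden (ΔL, ΔJ).
(b)–(c): forbidden (parity, ΔS, ΔL, ΔJ).
Allowed pairs: 0 of 3.

0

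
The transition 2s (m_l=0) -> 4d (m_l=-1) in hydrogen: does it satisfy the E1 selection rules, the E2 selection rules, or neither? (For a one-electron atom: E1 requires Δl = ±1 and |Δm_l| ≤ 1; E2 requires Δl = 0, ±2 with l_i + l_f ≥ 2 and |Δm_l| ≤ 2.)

Δl = 2 − 0 = +2; l_i + l_f = 2.
Δm_l = -1.
E1 (Δl = ±1, |Δm_l| ≤ 1): not satisfied.
E2 (Δl = 0,±2, l_i+l_f ≥ 2, |Δm_l| ≤ 2): satisfied.

E2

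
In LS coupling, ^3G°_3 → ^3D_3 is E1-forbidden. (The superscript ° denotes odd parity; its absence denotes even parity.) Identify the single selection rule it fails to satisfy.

Reading off the term symbols: S 1→1, L 4→2, J 3→3, parity odd→even.
Parity must change: odd → even — ok.
ΔS = 0: S: 1 → 1 — ok.
ΔL = 0, ±1 (not L=0↔0): L: 4 → 2, ΔL = -2 — fails.
ΔJ = 0, ±1 (not J=0↔0): J: 3 → 3, ΔJ = +0 — ok.

the ΔL = 0, ±1 rule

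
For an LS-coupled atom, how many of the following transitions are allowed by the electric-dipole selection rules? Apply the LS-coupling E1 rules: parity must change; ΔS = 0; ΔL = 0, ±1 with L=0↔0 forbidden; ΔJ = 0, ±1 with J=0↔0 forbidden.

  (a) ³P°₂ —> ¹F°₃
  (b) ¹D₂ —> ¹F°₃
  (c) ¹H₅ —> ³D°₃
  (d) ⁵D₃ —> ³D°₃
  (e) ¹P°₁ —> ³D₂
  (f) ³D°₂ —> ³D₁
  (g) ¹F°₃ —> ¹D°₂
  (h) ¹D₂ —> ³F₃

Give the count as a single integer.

2

(a) forbidden (parity, ΔS, ΔL fail)
(b) allowed
(c) forbidden (ΔS, ΔL, ΔJ fail)
(d) forbidden (ΔS fails)
(e) forbidden (ΔS fails)
(f) allowed
(g) forbidden (parity fails)
(h) forbidden (parity, ΔS fail)
Total allowed: 2 of 8.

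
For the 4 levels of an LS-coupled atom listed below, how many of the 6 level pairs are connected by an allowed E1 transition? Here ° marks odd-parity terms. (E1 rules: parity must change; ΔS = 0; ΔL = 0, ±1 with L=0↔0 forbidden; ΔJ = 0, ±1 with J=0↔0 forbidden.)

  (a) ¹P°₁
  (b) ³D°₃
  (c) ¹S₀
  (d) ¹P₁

(a)–(b): forbidden (parity, ΔS, ΔJ).
(a)–(c): allowed.
(a)–(d): allowed.
(b)–(c): forbidden (ΔS, ΔL, ΔJ).
(b)–(d): forbidden (ΔS, ΔJ).
(c)–(d): forbidden (parity).
Allowed pairs: 2 of 6.

2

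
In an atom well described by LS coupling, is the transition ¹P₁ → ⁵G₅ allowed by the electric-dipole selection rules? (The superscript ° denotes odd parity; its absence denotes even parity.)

forbidden

Parity must change: even → even — fails.
ΔS = 0: S: 0 → 2 — fails.
ΔL = 0, ±1 (not L=0↔0): L: 1 → 4, ΔL = +3 — fails.
ΔJ = 0, ±1 (not J=0↔0): J: 1 → 5, ΔJ = +4 — fails.
Rule(s) violated: parity, ΔS, ΔL, ΔJ.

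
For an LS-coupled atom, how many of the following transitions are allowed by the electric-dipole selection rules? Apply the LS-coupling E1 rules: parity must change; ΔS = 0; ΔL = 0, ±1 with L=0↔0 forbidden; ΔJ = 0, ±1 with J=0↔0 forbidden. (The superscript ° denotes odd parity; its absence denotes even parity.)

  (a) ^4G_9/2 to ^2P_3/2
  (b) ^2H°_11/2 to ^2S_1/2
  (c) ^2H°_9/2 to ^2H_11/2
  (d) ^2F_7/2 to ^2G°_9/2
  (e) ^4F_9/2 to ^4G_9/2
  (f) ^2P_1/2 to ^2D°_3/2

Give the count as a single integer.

(a) forbidden (parity, ΔS, ΔL, ΔJ fail)
(b) forbidden (ΔL, ΔJ fail)
(c) allowed
(d) allowed
(e) forbidden (parity fails)
(f) allowed
Total allowed: 3 of 6.

3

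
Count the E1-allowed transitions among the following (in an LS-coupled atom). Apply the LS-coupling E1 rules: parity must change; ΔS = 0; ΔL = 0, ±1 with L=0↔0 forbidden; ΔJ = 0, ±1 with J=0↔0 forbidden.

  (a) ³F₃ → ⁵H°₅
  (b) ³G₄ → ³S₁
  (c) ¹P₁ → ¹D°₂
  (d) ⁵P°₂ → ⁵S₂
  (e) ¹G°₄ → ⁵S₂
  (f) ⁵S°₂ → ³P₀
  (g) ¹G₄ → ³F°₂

2

(a) forbidden (ΔS, ΔL, ΔJ fail)
(b) forbidden (parity, ΔL, ΔJ fail)
(c) allowed
(d) allowed
(e) forbidden (ΔS, ΔL, ΔJ fail)
(f) forbidden (ΔS, ΔJ fail)
(g) forbidden (ΔS, ΔJ fail)
Total allowed: 2 of 7.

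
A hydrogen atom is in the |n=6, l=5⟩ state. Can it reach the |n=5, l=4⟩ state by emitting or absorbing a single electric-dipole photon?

allowed

Initial l = 5, final l = 4, so Δl = -1. E1 requires Δl = ±1: satisfied.
All E1 selection rules are satisfied.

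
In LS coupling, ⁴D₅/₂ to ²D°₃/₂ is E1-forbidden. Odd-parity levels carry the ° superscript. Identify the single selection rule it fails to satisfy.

ΔS = 0: S: 3/2 → 1/2 — violated.
ΔL = 0, ±1 (not L=0↔0): L: 2 → 2, ΔL = +0 — satisfied.
ΔJ = 0, ±1 (not J=0↔0): J: 5/2 → 3/2, ΔJ = -1 — satisfied.
Parity must change: even → odd — satisfied.

the ΔS = 0 rule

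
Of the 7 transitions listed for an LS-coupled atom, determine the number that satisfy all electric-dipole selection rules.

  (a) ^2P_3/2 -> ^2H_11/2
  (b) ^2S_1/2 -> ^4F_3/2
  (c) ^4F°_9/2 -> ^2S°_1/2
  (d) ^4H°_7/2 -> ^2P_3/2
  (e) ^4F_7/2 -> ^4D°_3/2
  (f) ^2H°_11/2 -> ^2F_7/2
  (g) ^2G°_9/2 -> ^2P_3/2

(a) forbidden (parity, ΔL, ΔJ fail)
(b) forbidden (parity, ΔS, ΔL fail)
(c) forbidden (parity, ΔS, ΔL, ΔJ fail)
(d) forbidden (ΔS, ΔL, ΔJ fail)
(e) forbidden (ΔJ fails)
(f) forbidden (ΔL, ΔJ fail)
(g) forbidden (ΔL, ΔJ fail)
Total allowed: 0 of 7.

0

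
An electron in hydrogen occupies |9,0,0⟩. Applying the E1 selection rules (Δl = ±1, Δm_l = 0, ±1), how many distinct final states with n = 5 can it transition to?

3

E1 requires Δl = ±1, so l_f ∈ {-1, 1}; with 0 ≤ l_f ≤ n_f−1 = 4, the allowed l_f values are {1}.
For l_f = 1: m_f ∈ {m_i−1, m_i, m_i+1} ∩ [−1, 1] = {-1, 0, 1} → 3 states.
Total: 3.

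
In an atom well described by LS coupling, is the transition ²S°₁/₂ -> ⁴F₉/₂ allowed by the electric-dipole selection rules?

forbidden

Initial level: S=1/2, L=0, J=1/2, parity odd. Final level: S=3/2, L=3, J=9/2, parity even.
ΔS = 0: S: 1/2 → 3/2 — violated.
ΔL = 0, ±1 (not L=0↔0): L: 0 → 3, ΔL = +3 — violated.
ΔJ = 0, ±1 (not J=0↔0): J: 1/2 → 9/2, ΔJ = +4 — violated.
Parity must change: odd → even — satisfied.
Rule(s) violated: ΔS, ΔL, ΔJ.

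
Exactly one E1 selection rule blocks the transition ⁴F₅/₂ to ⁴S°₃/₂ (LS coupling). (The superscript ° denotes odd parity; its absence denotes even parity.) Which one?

Initial level: S=3/2, L=3, J=5/2, parity even. Final level: S=3/2, L=0, J=3/2, parity odd.
Parity must change: even → odd — satisfied.
ΔJ = 0, ±1 (not J=0↔0): J: 5/2 → 3/2, ΔJ = -1 — satisfied.
ΔS = 0: S: 3/2 → 3/2 — satisfied.
ΔL = 0, ±1 (not L=0↔0): L: 3 → 0, ΔL = -3 — violated.

the ΔL = 0, ±1 rule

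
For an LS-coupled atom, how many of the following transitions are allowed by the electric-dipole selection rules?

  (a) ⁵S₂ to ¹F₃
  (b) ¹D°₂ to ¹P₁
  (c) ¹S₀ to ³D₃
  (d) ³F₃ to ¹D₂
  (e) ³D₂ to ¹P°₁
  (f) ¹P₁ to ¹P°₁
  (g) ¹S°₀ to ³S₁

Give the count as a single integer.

(a) forbidden (parity, ΔS, ΔL fail)
(b) allowed
(c) forbidden (parity, ΔS, ΔL, ΔJ fail)
(d) forbidden (parity, ΔS fail)
(e) forbidden (ΔS fails)
(f) allowed
(g) forbidden (ΔS, ΔL fail)
Total allowed: 2 of 7.

2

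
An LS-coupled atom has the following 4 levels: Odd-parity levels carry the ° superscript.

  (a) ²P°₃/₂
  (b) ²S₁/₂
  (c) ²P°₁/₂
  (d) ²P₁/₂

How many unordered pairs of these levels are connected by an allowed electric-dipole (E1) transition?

(a)–(b): allowed.
(a)–(c): forbidden (parity).
(a)–(d): allowed.
(b)–(c): allowed.
(b)–(d): forbidden (parity).
(c)–(d): allowed.
Allowed pairs: 4 of 6.

4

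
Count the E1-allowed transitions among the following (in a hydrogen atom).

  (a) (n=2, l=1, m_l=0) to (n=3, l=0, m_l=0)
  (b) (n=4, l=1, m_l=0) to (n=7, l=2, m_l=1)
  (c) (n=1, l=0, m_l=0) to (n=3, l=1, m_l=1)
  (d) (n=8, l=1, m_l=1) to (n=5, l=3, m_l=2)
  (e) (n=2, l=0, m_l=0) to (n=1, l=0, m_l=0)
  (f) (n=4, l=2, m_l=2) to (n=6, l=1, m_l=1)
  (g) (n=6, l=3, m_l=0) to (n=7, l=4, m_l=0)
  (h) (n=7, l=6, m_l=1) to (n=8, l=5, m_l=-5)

(a) allowed
(b) allowed
(c) allowed
(d) forbidden — Δl = +2 (E1 requires Δl = ±1)
(e) forbidden — Δl = +0 (E1 requires Δl = ±1)
(f) allowed
(g) allowed
(h) forbidden — Δm_l = -6 (E1 requires Δm_l = 0, ±1)
Total allowed: 5 of 8.

5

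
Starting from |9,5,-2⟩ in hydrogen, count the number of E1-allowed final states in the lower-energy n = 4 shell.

E1 requires l_f ∈ {4, 6}, but neither lies in [0, 3], so no final state is reachable.
Total: 0.

0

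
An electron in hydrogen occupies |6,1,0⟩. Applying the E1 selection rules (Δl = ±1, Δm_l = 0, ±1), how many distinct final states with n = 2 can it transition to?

E1 requires Δl = ±1, so l_f ∈ {0, 2}; with 0 ≤ l_f ≤ n_f−1 = 1, the allowed l_f values are {0}.
For l_f = 0: m_f ∈ {m_i−1, m_i, m_i+1} ∩ [−0, 0] = {0} → 1 state.
Total: 1.

1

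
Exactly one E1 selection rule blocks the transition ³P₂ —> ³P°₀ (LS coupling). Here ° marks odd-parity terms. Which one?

the ΔJ = 0, ±1 rule

Initial level: S=1, L=1, J=2, parity even. Final level: S=1, L=1, J=0, parity odd.
Parity must change: even → odd — ok.
ΔS = 0: S: 1 → 1 — ok.
ΔL = 0, ±1 (not L=0↔0): L: 1 → 1, ΔL = +0 — ok.
ΔJ = 0, ±1 (not J=0↔0): J: 2 → 0, ΔJ = -2 — fails.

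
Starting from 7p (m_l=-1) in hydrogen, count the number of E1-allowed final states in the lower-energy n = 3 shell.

E1 requires Δl = ±1, so l_f ∈ {0, 2}; with 0 ≤ l_f ≤ n_f−1 = 2, the allowed l_f values are {0, 2}.
For l_f = 0: m_f ∈ {m_i−1, m_i, m_i+1} ∩ [−0, 0] = {0} → 1 state.
For l_f = 2: m_f ∈ {m_i−1, m_i, m_i+1} ∩ [−2, 2] = {-2, -1, 0} → 3 states.
Total: 4.

4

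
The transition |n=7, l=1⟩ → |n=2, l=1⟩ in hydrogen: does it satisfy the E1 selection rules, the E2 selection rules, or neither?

Δl = 1 − 1 = +0; l_i + l_f = 2.
E1 (Δl = ±1): not satisfied.
E2 (Δl = 0,±2, l_i+l_f ≥ 2): satisfied.

E2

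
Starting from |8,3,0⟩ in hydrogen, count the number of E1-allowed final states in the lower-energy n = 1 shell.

E1 requires l_f ∈ {2, 4}, but neither lies in [0, 0], so no final state is reachable.
Total: 0.

0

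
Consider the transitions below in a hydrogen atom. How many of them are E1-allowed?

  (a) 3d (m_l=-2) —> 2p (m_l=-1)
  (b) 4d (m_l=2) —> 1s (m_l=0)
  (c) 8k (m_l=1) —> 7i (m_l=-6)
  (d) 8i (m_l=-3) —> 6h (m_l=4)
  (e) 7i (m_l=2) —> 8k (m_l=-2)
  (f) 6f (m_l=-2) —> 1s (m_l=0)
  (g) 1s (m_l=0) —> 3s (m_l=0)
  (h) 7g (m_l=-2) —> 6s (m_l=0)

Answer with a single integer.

(a) allowed
(b) forbidden — Δl = -2 (E1 requires Δl = ±1); Δm_l = -2 (E1 requires Δm_l = 0, ±1)
(c) forbidden — Δm_l = -7 (E1 requires Δm_l = 0, ±1)
(d) forbidden — Δm_l = +7 (E1 requires Δm_l = 0, ±1)
(e) forbidden — Δm_l = -4 (E1 requires Δm_l = 0, ±1)
(f) forbidden — Δl = -3 (E1 requires Δl = ±1); Δm_l = +2 (E1 requires Δm_l = 0, ±1)
(g) forbidden — Δl = +0 (E1 requires Δl = ±1)
(h) forbidden — Δl = -4 (E1 requires Δl = ±1); Δm_l = +2 (E1 requires Δm_l = 0, ±1)
Total allowed: 1 of 8.

1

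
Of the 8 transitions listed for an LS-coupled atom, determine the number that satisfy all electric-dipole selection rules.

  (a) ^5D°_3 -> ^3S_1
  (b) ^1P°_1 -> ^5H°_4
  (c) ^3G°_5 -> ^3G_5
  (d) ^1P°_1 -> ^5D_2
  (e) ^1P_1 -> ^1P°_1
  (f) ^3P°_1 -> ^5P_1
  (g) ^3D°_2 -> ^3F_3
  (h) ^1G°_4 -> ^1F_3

4

(a) forbidden (ΔS, ΔL, ΔJ fail)
(b) forbidden (parity, ΔS, ΔL, ΔJ fail)
(c) allowed
(d) forbidden (ΔS fails)
(e) allowed
(f) forbidden (ΔS fails)
(g) allowed
(h) allowed
Total allowed: 4 of 8.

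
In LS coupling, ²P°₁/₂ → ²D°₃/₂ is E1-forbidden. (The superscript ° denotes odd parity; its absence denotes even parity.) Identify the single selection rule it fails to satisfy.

Initial level: S=1/2, L=1, J=1/2, parity odd. Final level: S=1/2, L=2, J=3/2, parity odd.
Parity must change: odd → odd — ✗.
ΔS = 0: S: 1/2 → 1/2 — ✓.
ΔL = 0, ±1 (not L=0↔0): L: 1 → 2, ΔL = +1 — ✓.
ΔJ = 0, ±1 (not J=0↔0): J: 1/2 → 3/2, ΔJ = +1 — ✓.

parity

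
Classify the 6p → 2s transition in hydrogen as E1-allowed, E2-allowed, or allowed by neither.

Δl = 0 − 1 = -1; l_i + l_f = 1.
E1 (Δl = ±1): satisfied.
E2 (Δl = 0,±2, l_i+l_f ≥ 2): not satisfied.

E1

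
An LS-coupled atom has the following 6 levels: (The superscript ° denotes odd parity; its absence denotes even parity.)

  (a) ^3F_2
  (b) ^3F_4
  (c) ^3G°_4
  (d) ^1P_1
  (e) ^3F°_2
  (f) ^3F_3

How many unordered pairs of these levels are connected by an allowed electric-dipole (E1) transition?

(a)–(b): forbidden (parity, ΔJ).
(a)–(c): forbidden (ΔJ).
(a)–(d): forbidden (parity, ΔS, ΔL).
(a)–(e): allowed.
(a)–(f): forbidden (parity).
(b)–(c): allowed.
(b)–(d): forbidden (parity, ΔS, ΔL, ΔJ).
(b)–(e): forbidden (ΔJ).
(b)–(f): forbidden (parity).
(c)–(d): forbidden (ΔS, ΔL, ΔJ).
(c)–(e): forbidden (parity, ΔJ).
(c)–(f): allowed.
(d)–(e): forbidden (ΔS, ΔL).
(d)–(f): forbidden (parity, ΔS, ΔL, ΔJ).
(e)–(f): allowed.
Allowed pairs: 4 of 15.

4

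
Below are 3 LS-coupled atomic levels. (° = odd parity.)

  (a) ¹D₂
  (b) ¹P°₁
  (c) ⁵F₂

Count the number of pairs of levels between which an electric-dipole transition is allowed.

(a)–(b): allowed.
(a)–(c): forbidden (parity, ΔS).
(b)–(c): forbidden (ΔS, ΔL).
Allowed pairs: 1 of 3.

1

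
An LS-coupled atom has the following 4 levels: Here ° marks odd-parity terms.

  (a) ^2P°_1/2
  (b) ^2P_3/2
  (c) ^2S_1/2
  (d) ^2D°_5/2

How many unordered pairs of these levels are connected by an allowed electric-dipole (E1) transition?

3

(a)–(b): allowed.
(a)–(c): allowed.
(a)–(d): forbidden (parity, ΔJ).
(b)–(c): forbidden (parity).
(b)–(d): allowed.
(c)–(d): forbidden (ΔL, ΔJ).
Allowed pairs: 3 of 6.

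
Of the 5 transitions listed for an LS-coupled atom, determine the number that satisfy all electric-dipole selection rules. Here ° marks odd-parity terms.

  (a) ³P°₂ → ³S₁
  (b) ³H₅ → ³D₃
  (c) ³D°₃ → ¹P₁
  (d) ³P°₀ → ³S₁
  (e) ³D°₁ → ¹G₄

(a) allowed
(b) forbidden (parity, ΔL, ΔJ fail)
(c) forbidden (ΔS, ΔJ fail)
(d) allowed
(e) forbidden (ΔS, ΔL, ΔJ fail)
Total allowed: 2 of 5.

2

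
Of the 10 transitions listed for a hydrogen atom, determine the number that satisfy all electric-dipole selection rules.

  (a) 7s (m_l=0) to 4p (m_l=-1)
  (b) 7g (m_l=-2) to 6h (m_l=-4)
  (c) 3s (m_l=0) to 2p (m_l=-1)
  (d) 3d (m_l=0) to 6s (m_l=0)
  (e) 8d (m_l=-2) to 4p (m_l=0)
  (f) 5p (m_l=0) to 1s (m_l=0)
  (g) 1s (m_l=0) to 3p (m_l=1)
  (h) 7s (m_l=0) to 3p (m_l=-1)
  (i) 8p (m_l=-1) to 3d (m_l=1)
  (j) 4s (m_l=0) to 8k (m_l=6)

(a) allowed
(b) forbidden — Δm_l = -2 (E1 requires Δm_l = 0, ±1)
(c) allowed
(d) forbidden — Δl = -2 (E1 requires Δl = ±1)
(e) forbidden — Δm_l = +2 (E1 requires Δm_l = 0, ±1)
(f) allowed
(g) allowed
(h) allowed
(i) forbidden — Δm_l = +2 (E1 requires Δm_l = 0, ±1)
(j) forbidden — Δl = +7 (E1 requires Δl = ±1); Δm_l = +6 (E1 requires Δm_l = 0, ±1)
Total allowed: 5 of 10.

5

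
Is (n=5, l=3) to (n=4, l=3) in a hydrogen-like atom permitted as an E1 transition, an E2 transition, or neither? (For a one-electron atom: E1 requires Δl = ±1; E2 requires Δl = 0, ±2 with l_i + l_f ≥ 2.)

E2

Δl = 3 − 3 = +0; l_i + l_f = 6.
E1 (Δl = ±1): not satisfied.
E2 (Δl = 0,±2, l_i+l_f ≥ 2): satisfied.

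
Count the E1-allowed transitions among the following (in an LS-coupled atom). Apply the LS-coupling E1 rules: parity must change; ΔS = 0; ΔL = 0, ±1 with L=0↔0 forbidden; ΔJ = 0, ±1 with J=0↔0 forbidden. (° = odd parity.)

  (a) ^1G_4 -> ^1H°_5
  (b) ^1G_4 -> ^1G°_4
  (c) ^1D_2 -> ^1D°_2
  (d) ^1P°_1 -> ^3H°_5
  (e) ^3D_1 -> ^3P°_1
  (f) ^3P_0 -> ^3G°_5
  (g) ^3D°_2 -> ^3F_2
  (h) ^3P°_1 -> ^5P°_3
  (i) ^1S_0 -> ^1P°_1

(a) allowed
(b) allowed
(c) allowed
(d) forbidden (parity, ΔS, ΔL, ΔJ fail)
(e) allowed
(f) forbidden (ΔL, ΔJ fail)
(g) allowed
(h) forbidden (parity, ΔS, ΔJ fail)
(i) allowed
Total allowed: 6 of 9.

6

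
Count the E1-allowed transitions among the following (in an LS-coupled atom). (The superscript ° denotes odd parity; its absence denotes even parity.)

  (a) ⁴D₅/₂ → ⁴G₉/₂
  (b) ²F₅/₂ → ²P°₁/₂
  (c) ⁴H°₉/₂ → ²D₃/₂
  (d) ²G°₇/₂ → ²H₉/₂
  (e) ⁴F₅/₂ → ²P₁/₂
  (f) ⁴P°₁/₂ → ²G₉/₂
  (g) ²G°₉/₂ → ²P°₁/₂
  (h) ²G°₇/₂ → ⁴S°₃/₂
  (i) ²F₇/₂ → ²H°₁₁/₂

(a) forbidden (parity, ΔL, ΔJ fail)
(b) forbidden (ΔL, ΔJ fail)
(c) forbidden (ΔS, ΔL, ΔJ fail)
(d) allowed
(e) forbidden (parity, ΔS, ΔL, ΔJ fail)
(f) forbidden (ΔS, ΔL, ΔJ fail)
(g) forbidden (parity, ΔL, ΔJ fail)
(h) forbidden (parity, ΔS, ΔL, ΔJ fail)
(i) forbidden (ΔL, ΔJ fail)
Total allowed: 1 of 9.

1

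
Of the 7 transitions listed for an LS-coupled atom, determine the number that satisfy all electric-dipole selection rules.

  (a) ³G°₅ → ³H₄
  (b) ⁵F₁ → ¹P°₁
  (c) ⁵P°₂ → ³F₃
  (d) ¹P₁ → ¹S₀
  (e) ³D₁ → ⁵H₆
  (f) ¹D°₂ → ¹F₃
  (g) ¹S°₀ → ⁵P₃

2

(a) allowed
(b) forbidden (ΔS, ΔL fail)
(c) forbidden (ΔS, ΔL fail)
(d) forbidden (parity fails)
(e) forbidden (parity, ΔS, ΔL, ΔJ fail)
(f) allowed
(g) forbidden (ΔS, ΔJ fail)
Total allowed: 2 of 7.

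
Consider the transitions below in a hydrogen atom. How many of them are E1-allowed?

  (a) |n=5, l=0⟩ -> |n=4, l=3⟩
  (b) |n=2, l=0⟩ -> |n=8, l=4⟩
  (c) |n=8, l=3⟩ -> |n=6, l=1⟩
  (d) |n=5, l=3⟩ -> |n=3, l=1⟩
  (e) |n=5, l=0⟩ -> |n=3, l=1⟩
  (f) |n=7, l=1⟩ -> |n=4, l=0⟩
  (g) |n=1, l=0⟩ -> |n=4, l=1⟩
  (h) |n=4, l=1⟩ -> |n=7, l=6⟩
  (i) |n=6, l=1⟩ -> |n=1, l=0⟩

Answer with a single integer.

4

(a) forbidden — Δl = +3 (E1 requires Δl = ±1)
(b) forbidden — Δl = +4 (E1 requires Δl = ±1)
(c) forbidden — Δl = -2 (E1 requires Δl = ±1)
(d) forbidden — Δl = -2 (E1 requires Δl = ±1)
(e) allowed
(f) allowed
(g) allowed
(h) forbidden — Δl = +5 (E1 requires Δl = ±1)
(i) allowed
Total allowed: 4 of 9.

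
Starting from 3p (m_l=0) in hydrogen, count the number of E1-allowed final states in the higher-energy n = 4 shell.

E1 requires Δl = ±1, so l_f ∈ {0, 2}; with 0 ≤ l_f ≤ n_f−1 = 3, the allowed l_f values are {0, 2}.
For l_f = 0: m_f ∈ {m_i−1, m_i, m_i+1} ∩ [−0, 0] = {0} → 1 state.
For l_f = 2: m_f ∈ {m_i−1, m_i, m_i+1} ∩ [−2, 2] = {-1, 0, 1} → 3 states.
Total: 4.

4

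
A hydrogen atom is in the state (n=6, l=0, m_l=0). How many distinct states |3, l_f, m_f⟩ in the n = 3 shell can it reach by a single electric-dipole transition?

E1 requires Δl = ±1, so l_f ∈ {-1, 1}; with 0 ≤ l_f ≤ n_f−1 = 2, the allowed l_f values are {1}.
For l_f = 1: m_f ∈ {m_i−1, m_i, m_i+1} ∩ [−1, 1] = {-1, 0, 1} → 3 states.
Total: 3.

3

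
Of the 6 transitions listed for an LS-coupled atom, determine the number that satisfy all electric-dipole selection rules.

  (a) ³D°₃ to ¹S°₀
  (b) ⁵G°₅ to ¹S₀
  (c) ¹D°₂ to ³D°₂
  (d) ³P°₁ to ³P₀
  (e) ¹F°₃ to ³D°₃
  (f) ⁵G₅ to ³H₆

(a) forbidden (parity, ΔS, ΔL, ΔJ fail)
(b) forbidden (ΔS, ΔL, ΔJ fail)
(c) forbidden (parity, ΔS fail)
(d) allowed
(e) forbidden (parity, ΔS fail)
(f) forbidden (parity, ΔS fail)
Total allowed: 1 of 6.

1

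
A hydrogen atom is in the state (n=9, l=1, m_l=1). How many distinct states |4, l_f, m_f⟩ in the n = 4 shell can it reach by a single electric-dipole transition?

E1 requires Δl = ±1, so l_f ∈ {0, 2}; with 0 ≤ l_f ≤ n_f−1 = 3, the allowed l_f values are {0, 2}.
For l_f = 0: m_f ∈ {m_i−1, m_i, m_i+1} ∩ [−0, 0] = {0} → 1 state.
For l_f = 2: m_f ∈ {m_i−1, m_i, m_i+1} ∩ [−2, 2] = {0, 1, 2} → 3 states.
Total: 4.

4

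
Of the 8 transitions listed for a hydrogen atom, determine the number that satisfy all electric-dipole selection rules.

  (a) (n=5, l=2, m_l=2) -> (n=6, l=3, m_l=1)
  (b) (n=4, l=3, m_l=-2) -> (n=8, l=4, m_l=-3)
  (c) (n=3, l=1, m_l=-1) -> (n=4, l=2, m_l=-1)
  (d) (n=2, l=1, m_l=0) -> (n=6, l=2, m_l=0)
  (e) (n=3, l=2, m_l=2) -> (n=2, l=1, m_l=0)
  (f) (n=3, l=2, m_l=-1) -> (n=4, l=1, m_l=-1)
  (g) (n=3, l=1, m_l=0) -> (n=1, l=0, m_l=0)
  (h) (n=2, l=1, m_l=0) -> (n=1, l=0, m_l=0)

(a) allowed
(b) allowed
(c) allowed
(d) allowed
(e) forbidden — Δm_l = -2 (E1 requires Δm_l = 0, ±1)
(f) allowed
(g) allowed
(h) allowed
Total allowed: 7 of 8.

7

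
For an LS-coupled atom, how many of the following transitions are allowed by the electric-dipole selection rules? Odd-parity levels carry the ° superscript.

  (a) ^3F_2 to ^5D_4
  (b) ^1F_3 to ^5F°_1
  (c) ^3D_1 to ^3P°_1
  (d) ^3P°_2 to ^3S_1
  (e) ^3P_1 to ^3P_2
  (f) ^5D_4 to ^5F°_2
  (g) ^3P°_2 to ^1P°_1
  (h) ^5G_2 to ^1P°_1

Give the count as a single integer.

(a) forbidden (parity, ΔS, ΔJ fail)
(b) forbidden (ΔS, ΔJ fail)
(c) allowed
(d) allowed
(e) forbidden (parity fails)
(f) forbidden (ΔJ fails)
(g) forbidden (parity, ΔS fail)
(h) forbidden (ΔS, ΔL fail)
Total allowed: 2 of 8.

2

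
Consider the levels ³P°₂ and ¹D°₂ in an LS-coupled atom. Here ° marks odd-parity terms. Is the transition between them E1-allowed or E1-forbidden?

forbidden

Initial level: S=1, L=1, J=2, parity odd. Final level: S=0, L=2, J=2, parity odd.
ΔL = 0, ±1 (not L=0↔0): L: 1 → 2, ΔL = +1 — passes.
Parity must change: odd → odd — fails.
ΔS = 0: S: 1 → 0 — fails.
ΔJ = 0, ±1 (not J=0↔0): J: 2 → 2, ΔJ = +0 — passes.
Rule(s) violated: parity, ΔS.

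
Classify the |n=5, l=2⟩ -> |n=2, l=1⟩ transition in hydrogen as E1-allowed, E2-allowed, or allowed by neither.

Δl = 1 − 2 = -1; l_i + l_f = 3.
E1 (Δl = ±1): satisfied.
E2 (Δl = 0,±2, l_i+l_f ≥ 2): not satisfied.

E1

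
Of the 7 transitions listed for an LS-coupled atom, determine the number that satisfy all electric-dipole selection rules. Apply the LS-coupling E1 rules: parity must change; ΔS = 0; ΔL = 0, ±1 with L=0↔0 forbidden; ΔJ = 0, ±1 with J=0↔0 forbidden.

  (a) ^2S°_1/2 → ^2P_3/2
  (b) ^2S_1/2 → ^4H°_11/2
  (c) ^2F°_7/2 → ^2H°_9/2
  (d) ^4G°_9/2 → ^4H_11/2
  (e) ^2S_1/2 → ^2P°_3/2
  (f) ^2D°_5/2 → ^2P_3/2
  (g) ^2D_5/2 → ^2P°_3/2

(a) allowed
(b) forbidden (ΔS, ΔL, ΔJ fail)
(c) forbidden (parity, ΔL fail)
(d) allowed
(e) allowed
(f) allowed
(g) allowed
Total allowed: 5 of 7.

5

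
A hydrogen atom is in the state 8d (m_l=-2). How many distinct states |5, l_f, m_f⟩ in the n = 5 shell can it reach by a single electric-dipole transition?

4

E1 requires Δl = ±1, so l_f ∈ {1, 3}; with 0 ≤ l_f ≤ n_f−1 = 4, the allowed l_f values are {1, 3}.
For l_f = 1: m_f ∈ {m_i−1, m_i, m_i+1} ∩ [−1, 1] = {-1} → 1 state.
For l_f = 3: m_f ∈ {m_i−1, m_i, m_i+1} ∩ [−3, 3] = {-3, -2, -1} → 3 states.
Total: 4.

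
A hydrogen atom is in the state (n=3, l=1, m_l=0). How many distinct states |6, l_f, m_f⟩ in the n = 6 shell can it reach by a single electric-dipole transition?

E1 requires Δl = ±1, so l_f ∈ {0, 2}; with 0 ≤ l_f ≤ n_f−1 = 5, the allowed l_f values are {0, 2}.
For l_f = 0: m_f ∈ {m_i−1, m_i, m_i+1} ∩ [−0, 0] = {0} → 1 state.
For l_f = 2: m_f ∈ {m_i−1, m_i, m_i+1} ∩ [−2, 2] = {-1, 0, 1} → 3 states.
Total: 4.

4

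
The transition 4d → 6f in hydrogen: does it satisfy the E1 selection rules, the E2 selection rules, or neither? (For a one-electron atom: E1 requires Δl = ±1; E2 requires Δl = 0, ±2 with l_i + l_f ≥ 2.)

Δl = 3 − 2 = +1; l_i + l_f = 5.
E1 (Δl = ±1): satisfied.
E2 (Δl = 0,±2, l_i+l_f ≥ 2): not satisfied.

E1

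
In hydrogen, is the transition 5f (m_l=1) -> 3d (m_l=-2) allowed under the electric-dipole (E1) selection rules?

forbidden

Initial l = 3, final l = 2, so Δl = -1. E1 requires Δl = ±1: ✓.
m_l: 1 → -2 (Δm_l = -3). |Δm_l| ≤ 1 ✗.
The transition is electric-dipole forbidden.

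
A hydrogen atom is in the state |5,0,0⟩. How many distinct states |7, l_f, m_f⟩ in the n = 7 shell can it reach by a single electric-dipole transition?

E1 requires Δl = ±1, so l_f ∈ {-1, 1}; with 0 ≤ l_f ≤ n_f−1 = 6, the allowed l_f values are {1}.
For l_f = 1: m_f ∈ {m_i−1, m_i, m_i+1} ∩ [−1, 1] = {-1, 0, 1} → 3 states.
Total: 3.

3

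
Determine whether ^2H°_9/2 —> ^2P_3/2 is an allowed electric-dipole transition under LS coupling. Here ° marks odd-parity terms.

Parity must change: odd → even — satisfied.
ΔS = 0: S: 1/2 → 1/2 — satisfied.
ΔL = 0, ±1 (not L=0↔0): L: 5 → 1, ΔL = -4 — violated.
ΔJ = 0, ±1 (not J=0↔0): J: 9/2 → 3/2, ΔJ = -3 — violated.
Rule(s) violated: ΔL, ΔJ.

forbidden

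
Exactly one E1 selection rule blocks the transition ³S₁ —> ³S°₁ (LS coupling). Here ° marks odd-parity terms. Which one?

Reading off the term symbols: S 1→1, L 0→0, J 1→1, parity even→odd.
ΔL = 0, ±1 (not L=0↔0): L: 0 → 0, ΔL = +0 — fails.
ΔJ = 0, ±1 (not J=0↔0): J: 1 → 1, ΔJ = +0 — passes.
Parity must change: even → odd — passes.
ΔS = 0: S: 1 → 1 — passes.

the L=0 ↔ L=0 exclusion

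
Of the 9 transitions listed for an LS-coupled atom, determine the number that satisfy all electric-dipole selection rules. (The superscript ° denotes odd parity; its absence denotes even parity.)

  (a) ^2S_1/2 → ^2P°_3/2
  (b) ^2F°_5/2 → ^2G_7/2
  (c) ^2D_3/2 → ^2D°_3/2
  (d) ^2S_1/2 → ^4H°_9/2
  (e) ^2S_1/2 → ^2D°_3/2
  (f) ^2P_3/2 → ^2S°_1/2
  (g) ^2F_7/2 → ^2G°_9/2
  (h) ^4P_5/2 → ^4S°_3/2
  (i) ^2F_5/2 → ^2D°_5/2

(a) allowed
(b) allowed
(c) allowed
(d) forbidden (ΔS, ΔL, ΔJ fail)
(e) forbidden (ΔL fails)
(f) allowed
(g) allowed
(h) allowed
(i) allowed
Total allowed: 7 of 9.

7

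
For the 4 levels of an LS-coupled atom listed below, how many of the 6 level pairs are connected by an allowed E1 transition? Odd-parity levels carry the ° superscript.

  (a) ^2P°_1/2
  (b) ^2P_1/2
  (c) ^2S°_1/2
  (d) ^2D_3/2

(a)–(b): allowed.
(a)–(c): forbidden (parity).
(a)–(d): allowed.
(b)–(c): allowed.
(b)–(d): forbidden (parity).
(c)–(d): forbidden (ΔL).
Allowed pairs: 3 of 6.

3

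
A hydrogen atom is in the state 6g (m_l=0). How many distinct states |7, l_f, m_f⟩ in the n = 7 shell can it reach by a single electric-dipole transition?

6

E1 requires Δl = ±1, so l_f ∈ {3, 5}; with 0 ≤ l_f ≤ n_f−1 = 6, the allowed l_f values are {3, 5}.
For l_f = 3: m_f ∈ {m_i−1, m_i, m_i+1} ∩ [−3, 3] = {-1, 0, 1} → 3 states.
For l_f = 5: m_f ∈ {m_i−1, m_i, m_i+1} ∩ [−5, 5] = {-1, 0, 1} → 3 states.
Total: 6.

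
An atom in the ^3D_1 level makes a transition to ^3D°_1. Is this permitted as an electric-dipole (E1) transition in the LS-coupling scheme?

Reading off the term symbols: S 1→1, L 2→2, J 1→1, parity even→odd.
ΔS = 0: S: 1 → 1 — passes.
ΔJ = 0, ±1 (not J=0↔0): J: 1 → 1, ΔJ = +0 — passes.
Parity must change: even → odd — passes.
ΔL = 0, ±1 (not L=0↔0): L: 2 → 2, ΔL = +0 — passes.
All four E1 rules are satisfied.

allowed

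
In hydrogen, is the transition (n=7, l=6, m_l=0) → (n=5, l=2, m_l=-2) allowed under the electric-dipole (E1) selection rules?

l: 6 → 2 (Δl = -4). Δl = ±1 violated.
m_l: 0 → -2 (Δm_l = -2). |Δm_l| ≤ 1 violated.
The transition is electric-dipole forbidden.

forbidden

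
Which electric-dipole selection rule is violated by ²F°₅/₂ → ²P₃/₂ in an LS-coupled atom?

the ΔL = 0, ±1 rule

Initial level: S=1/2, L=3, J=5/2, parity odd. Final level: S=1/2, L=1, J=3/2, parity even.
Parity must change: odd → even — passes.
ΔS = 0: S: 1/2 → 1/2 — passes.
ΔL = 0, ±1 (not L=0↔0): L: 3 → 1, ΔL = -2 — fails.
ΔJ = 0, ±1 (not J=0↔0): J: 5/2 → 3/2, ΔJ = -1 — passes.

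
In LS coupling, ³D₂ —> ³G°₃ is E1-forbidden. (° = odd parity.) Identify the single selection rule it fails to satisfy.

ΔL = 0, ±1 (not L=0↔0): L: 2 → 4, ΔL = +2 — fails.
ΔS = 0: S: 1 → 1 — ok.
ΔJ = 0, ±1 (not J=0↔0): J: 2 → 3, ΔJ = +1 — ok.
Parity must change: even → odd — ok.

the ΔL = 0, ±1 rule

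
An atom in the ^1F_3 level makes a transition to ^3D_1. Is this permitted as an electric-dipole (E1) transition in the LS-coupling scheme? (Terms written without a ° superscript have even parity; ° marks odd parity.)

forbidden

Initial level: S=0, L=3, J=3, parity even. Final level: S=1, L=2, J=1, parity even.
Parity must change: even → even — ✗.
ΔS = 0: S: 0 → 1 — ✗.
ΔL = 0, ±1 (not L=0↔0): L: 3 → 2, ΔL = -1 — ✓.
ΔJ = 0, ±1 (not J=0↔0): J: 3 → 1, ΔJ = -2 — ✗.
Rule(s) violated: parity, ΔS, ΔJ.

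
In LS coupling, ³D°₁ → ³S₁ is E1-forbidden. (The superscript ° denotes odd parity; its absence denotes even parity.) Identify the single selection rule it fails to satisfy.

the ΔL = 0, ±1 rule

Parity must change: odd → even — ✓.
ΔS = 0: S: 1 → 1 — ✓.
ΔJ = 0, ±1 (not J=0↔0): J: 1 → 1, ΔJ = +0 — ✓.
ΔL = 0, ±1 (not L=0↔0): L: 2 → 0, ΔL = -2 — ✗.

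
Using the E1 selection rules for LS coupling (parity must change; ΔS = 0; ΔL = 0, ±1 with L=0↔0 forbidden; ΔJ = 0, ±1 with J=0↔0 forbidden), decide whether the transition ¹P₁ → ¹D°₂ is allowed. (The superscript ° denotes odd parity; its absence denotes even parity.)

Parity must change: even → odd — ok.
ΔS = 0: S: 0 → 0 — ok.
ΔL = 0, ±1 (not L=0↔0): L: 1 → 2, ΔL = +1 — ok.
ΔJ = 0, ±1 (not J=0↔0): J: 1 → 2, ΔJ = +1 — ok.
All four E1 rules are satisfied.

allowed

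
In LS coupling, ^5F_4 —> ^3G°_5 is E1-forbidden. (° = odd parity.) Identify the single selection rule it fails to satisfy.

Reading off the term symbols: S 2→1, L 3→4, J 4→5, parity even→odd.
ΔS = 0: S: 2 → 1 — ✗.
ΔL = 0, ±1 (not L=0↔0): L: 3 → 4, ΔL = +1 — ✓.
Parity must change: even → odd — ✓.
ΔJ = 0, ±1 (not J=0↔0): J: 4 → 5, ΔJ = +1 — ✓.

the ΔS = 0 rule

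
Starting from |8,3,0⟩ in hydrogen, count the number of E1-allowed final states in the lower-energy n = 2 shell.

0

E1 requires l_f ∈ {2, 4}, but neither lies in [0, 1], so no final state is reachable.
Total: 0.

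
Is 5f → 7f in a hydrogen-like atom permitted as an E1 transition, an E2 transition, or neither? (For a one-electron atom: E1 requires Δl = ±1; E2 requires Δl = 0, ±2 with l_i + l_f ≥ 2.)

Δl = 3 − 3 = +0; l_i + l_f = 6.
E1 (Δl = ±1): not satisfied.
E2 (Δl = 0,±2, l_i+l_f ≥ 2): satisfied.

E2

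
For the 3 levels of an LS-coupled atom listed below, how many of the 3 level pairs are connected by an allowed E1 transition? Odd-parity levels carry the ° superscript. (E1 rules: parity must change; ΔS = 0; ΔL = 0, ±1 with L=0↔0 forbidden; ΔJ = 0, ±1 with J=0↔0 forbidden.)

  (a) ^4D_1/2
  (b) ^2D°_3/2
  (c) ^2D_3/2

1

(a)–(b): forbidden (ΔS).
(a)–(c): forbidden (parity, ΔS).
(b)–(c): allowed.
Allowed pairs: 1 of 3.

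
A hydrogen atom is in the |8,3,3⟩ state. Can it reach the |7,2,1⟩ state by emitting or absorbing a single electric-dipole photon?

forbidden

l: 3 → 2 (Δl = -1). Δl = ±1 satisfied.
Δm_l = 1 − (3) = -2. E1 requires Δm_l = 0, ±1: violated.
The transition is electric-dipole forbidden.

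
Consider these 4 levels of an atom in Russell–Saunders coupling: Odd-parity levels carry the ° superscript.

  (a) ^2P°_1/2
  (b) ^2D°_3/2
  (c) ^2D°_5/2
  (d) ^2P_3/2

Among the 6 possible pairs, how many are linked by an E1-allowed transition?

3

(a)–(b): forbidden (parity).
(a)–(c): forbidden (parity, ΔJ).
(a)–(d): allowed.
(b)–(c): forbidden (parity).
(b)–(d): allowed.
(c)–(d): allowed.
Allowed pairs: 3 of 6.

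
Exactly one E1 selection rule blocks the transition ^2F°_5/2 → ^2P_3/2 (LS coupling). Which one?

Parity must change: odd → even — ok.
ΔS = 0: S: 1/2 → 1/2 — ok.
ΔL = 0, ±1 (not L=0↔0): L: 3 → 1, ΔL = -2 — fails.
ΔJ = 0, ±1 (not J=0↔0): J: 5/2 → 3/2, ΔJ = -1 — ok.

the ΔL = 0, ±1 rule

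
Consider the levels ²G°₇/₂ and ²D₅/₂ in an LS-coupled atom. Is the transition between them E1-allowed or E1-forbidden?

forbidden

Reading off the term symbols: S 1/2→1/2, L 4→2, J 7/2→5/2, parity odd→even.
ΔJ = 0, ±1 (not J=0↔0): J: 7/2 → 5/2, ΔJ = -1 — passes.
ΔS = 0: S: 1/2 → 1/2 — passes.
Parity must change: odd → even — passes.
ΔL = 0, ±1 (not L=0↔0): L: 4 → 2, ΔL = -2 — fails.
Rule(s) violated: ΔL.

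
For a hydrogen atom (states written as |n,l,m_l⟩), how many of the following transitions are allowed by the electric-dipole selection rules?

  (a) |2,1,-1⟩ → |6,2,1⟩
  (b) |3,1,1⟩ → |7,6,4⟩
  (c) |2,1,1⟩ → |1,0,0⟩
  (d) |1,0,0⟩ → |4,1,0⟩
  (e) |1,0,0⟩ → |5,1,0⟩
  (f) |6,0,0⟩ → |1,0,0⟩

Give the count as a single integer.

3

(a) forbidden — Δm_l = +2 (E1 requires Δm_l = 0, ±1)
(b) forbidden — Δl = +5 (E1 requires Δl = ±1); Δm_l = +3 (E1 requires Δm_l = 0, ±1)
(c) allowed
(d) allowed
(e) allowed
(f) forbidden — Δl = +0 (E1 requires Δl = ±1)
Total allowed: 3 of 6.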